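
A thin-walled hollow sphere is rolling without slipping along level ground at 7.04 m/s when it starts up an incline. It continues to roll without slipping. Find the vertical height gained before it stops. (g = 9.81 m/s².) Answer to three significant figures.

The moment of inertia is (2/3)MR², giving k ≡ I/(MR²) = 2/3.
The rolling condition ω = v/R makes the rotational term ½I(v/R)² = ½kMv², so KE_total = ½(1+k)Mv² = (5/6)Mv².
At the top the kinetic energy is zero, so (5/6)Mv₀² = Mgh.
Thus h = (1+k)v₀²/(2g) = 1.667 × 7.04² / (2 × 9.81) ≈ 4.21 m.

h ≈ 4.21 m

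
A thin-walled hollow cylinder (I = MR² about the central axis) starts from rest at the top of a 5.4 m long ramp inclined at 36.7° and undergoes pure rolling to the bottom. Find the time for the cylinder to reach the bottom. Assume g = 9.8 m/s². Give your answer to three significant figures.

For this body I = MR², i.e. k = I/(MR²) = 1.
Translational: Mg sinθ − f = Ma. Rotational about the CM: fR = Iα = kMRa, so f = kMa.
Hence a = g sinθ/(1+k) = 9.8×sin36.7°/2 = 2.928 m/s².
With constant a from rest, t = √(2L/a) = √(2·5.4/2.928) ≈ 1.92 s.

t ≈ 1.92 s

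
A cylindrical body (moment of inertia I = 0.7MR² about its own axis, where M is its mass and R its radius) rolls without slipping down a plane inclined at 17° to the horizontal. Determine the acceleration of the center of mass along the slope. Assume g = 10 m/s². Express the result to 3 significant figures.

a ≈ 1.72 m/s²

The moment of inertia is 0.7MR², giving k ≡ I/(MR²) = 0.7.
Newton's second law down the slope: Mg sinθ − f = Ma. The torque equation fR = Iα (with α = a/R) gives f = kMa.
Eliminating f: Mg sinθ = (1+k)Ma, so a = g sinθ/(1+k) = 10 × sin17° / 1.7 ≈ 1.72 m/s².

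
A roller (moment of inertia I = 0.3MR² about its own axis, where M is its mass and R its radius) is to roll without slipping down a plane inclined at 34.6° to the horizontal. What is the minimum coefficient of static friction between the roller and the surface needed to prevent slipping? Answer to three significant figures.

μ_min ≈ 0.159

With I = 0.3MR², the ratio k = I/(MR²) is 0.3.
Newton's second law down the slope: Mg sinθ − f = Ma. The torque equation fR = Iα (with α = a/R) gives f = kMa.
These give a = g sinθ/(1+k) and the required friction f = kMg sinθ/(1+k).
With N = Mg cosθ, the no-slip condition f ≤ μN gives μ_min = f/N = k tanθ/(1+k).
μ_min = 0.3 × tan34.6° / 1.3 ≈ 0.159.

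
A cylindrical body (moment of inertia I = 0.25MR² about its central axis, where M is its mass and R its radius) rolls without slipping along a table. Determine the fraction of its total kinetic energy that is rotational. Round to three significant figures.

fraction ≈ 0.200

For this body I = 0.25MR², i.e. k = I/(MR²) = 0.25.
With ω = v/R, KE_trans = ½Mv² and KE_rot = ½Iω² = ½kMv², so KE_total = ½(1+k)Mv².
The rotational fraction is therefore k/(1+k) = 0.25/1.25 ≈ 0.200.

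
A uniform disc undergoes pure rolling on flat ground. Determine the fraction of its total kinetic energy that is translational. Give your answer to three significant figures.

fraction ≈ 0.667

For this body I = (1/2)MR², i.e. k = I/(MR²) = 0.5.
Since ω = v/R, the translational part is ½Mv² and the rotational part is ½I(v/R)² = ½kMv²; the total is ½(1+k)Mv².
The translational fraction is therefore 1/(1+k) = 1/1.5 ≈ 0.667.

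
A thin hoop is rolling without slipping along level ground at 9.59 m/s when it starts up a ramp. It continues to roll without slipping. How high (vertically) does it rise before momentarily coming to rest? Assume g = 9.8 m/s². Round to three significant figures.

Here I = MR², so the shape factor k = I/(MR²) = 1.
Since it rolls without slipping, ω = v/R and KE = ½Mv² + ½Iω² = ½(1+k)Mv² = Mv².
All of this converts to potential energy at the highest point: Mv₀² = Mgh.
Thus h = (1+k)v₀²/(2g) = 2 × 9.59² / (2 × 9.8) ≈ 9.38 m.

h ≈ 9.38 m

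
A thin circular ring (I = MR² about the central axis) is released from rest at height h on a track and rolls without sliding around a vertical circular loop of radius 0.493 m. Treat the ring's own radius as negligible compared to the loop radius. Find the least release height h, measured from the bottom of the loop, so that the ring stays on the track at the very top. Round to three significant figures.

h_min ≈ 1.48 m

Here I = MR², so the shape factor k = I/(MR²) = 1.
At the top of the loop, the minimum-contact condition is Mg = Mv_top²/r, so v_top² = gr.
With ω = v/R, the kinetic energy at speed v is ½(1+k)Mv² = Mv².
Energy conservation from release (height h) to the top (height 2r): Mgh = Mg(2r) + M·gr.
Thus h_min = 2r + (1+k)r/2 = r(2 + 2/2) = 0.493 × 3 ≈ 1.48 m.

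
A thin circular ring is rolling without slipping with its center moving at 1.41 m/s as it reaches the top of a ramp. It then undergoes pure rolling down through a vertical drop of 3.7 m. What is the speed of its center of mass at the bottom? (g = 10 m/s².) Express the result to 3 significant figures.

v ≈ 6.24 m/s

The moment of inertia is MR², giving k ≡ I/(MR²) = 1.
Pure rolling means v = ωR; then KE = ½Mv² + ½I(v/R)² = ½(1+k)Mv² = Mv².
Energy conservation: Mv₀² + Mgh = Mv², so v² = v₀² + 2gh/(1+k).
v = √(1.41² + 2×10×3.7/2) = √38.99 ≈ 6.24 m/s.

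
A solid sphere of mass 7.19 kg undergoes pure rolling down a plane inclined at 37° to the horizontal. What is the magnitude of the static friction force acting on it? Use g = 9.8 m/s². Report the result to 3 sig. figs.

f ≈ 12.1 N

With I = (2/5)MR², the ratio k = I/(MR²) is 0.4.
Translational: Mg sinθ − f = Ma. Rotational about the CM: fR = Iα = kMRa, so f = kMa.
Combining, a = g sinθ/(1+k) and f = kMa = kMg sinθ/(1+k).
f = 0.4 × 7.19 × 9.8 × sin37° / 1.4 ≈ 12.1 N.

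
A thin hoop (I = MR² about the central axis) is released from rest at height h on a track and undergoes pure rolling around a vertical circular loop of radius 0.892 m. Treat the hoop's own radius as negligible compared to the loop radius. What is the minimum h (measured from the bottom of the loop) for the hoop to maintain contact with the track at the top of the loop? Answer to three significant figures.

Here I = MR², so the shape factor k = I/(MR²) = 1.
At the top, contact is just lost when gravity alone supplies the centripetal force: Mg = Mv_top²/r, i.e. v_top² = gr.
With ω = v/R, the kinetic energy at speed v is ½(1+k)Mv² = Mv².
Energy conservation from release (height h) to the top (height 2r): Mgh = Mg(2r) + M·gr.
Thus h_min = 2r + (1+k)r/2 = r(2 + 2/2) = 0.892 × 3 ≈ 2.68 m.

h_min ≈ 2.68 m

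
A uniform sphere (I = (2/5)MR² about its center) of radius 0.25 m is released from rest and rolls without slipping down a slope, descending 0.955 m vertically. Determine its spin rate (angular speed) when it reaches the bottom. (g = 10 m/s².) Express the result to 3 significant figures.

ω ≈ 14.8 rad/s

The moment of inertia is (2/5)MR², giving k ≡ I/(MR²) = 0.4.
The rolling condition ω = v/R makes the rotational term ½I(v/R)² = ½kMv², so KE_total = ½(1+k)Mv² = (7/10)Mv².
Energy conservation Mgh = ½(1+k)Mv² gives v = √(2gh/(1+k)) = √(2 × 10 × 0.955 / 1.4) = 3.694 m/s.
Then ω = v/R = 3.694 / 0.25 ≈ 14.8 rad/s.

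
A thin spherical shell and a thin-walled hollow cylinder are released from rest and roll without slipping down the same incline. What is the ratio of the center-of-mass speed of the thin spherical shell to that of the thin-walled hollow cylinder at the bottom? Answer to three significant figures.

v_ratio ≈ 1.10

Each satisfies Mgh = ½(1+k)Mv² with k = I/(MR²), so v ∝ 1/√(1+k).
For the thin spherical shell k = 2/3; for the thin-walled hollow cylinder k = 1.
v₁/v₂ = √((1+k₂)/(1+k₁)) = √(2/1.667) ≈ 1.10.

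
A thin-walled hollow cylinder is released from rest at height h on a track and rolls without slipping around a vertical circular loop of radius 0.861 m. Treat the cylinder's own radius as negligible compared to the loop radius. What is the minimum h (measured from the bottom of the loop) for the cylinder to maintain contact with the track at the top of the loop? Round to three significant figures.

h_min ≈ 2.58 m

Here I = MR², so the shape factor k = I/(MR²) = 1.
At the top of the loop, the minimum-contact condition is Mg = Mv_top²/r, so v_top² = gr.
With ω = v/R, the kinetic energy at speed v is ½(1+k)Mv² = Mv².
Energy conservation from release (height h) to the top (height 2r): Mgh = Mg(2r) + M·gr.
Thus h_min = 2r + (1+k)r/2 = r(2 + 2/2) = 0.861 × 3 ≈ 2.58 m.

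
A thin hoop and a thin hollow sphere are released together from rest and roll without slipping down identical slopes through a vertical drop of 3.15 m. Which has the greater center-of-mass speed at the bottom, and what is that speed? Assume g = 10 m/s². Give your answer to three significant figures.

the thin hollow sphere, at v ≈ 6.15 m/s

For rolling without slipping, Mgh = ½(1+k)Mv² where k = I/(MR²), so v = √(2gh/(1+k)).
Thin hoop: k = 1, giving v = √(2×10×3.15/2) = 5.612 m/s.
Thin hollow sphere: k = 2/3, giving v = √(2×10×3.15/1.667) = 6.148 m/s.
The smaller k wins: the thin hollow sphere, at ≈ 6.15 m/s.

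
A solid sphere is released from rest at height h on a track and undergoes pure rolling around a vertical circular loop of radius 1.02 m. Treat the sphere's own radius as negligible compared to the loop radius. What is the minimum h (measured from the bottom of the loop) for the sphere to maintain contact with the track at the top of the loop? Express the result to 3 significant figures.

With I = (2/5)MR², the ratio k = I/(MR²) is 0.4.
At the top, contact is just lost when gravity alone supplies the centripetal force: Mg = Mv_top²/r, i.e. v_top² = gr.
With ω = v/R, the kinetic energy at speed v is ½(1+k)Mv² = (7/10)Mv².
Energy conservation from release (height h) to the top (height 2r): Mgh = Mg(2r) + (7/10)M·gr.
Thus h_min = 2r + (1+k)r/2 = r(2 + 1.4/2) = 1.02 × 2.7 ≈ 2.75 m.

h_min ≈ 2.75 m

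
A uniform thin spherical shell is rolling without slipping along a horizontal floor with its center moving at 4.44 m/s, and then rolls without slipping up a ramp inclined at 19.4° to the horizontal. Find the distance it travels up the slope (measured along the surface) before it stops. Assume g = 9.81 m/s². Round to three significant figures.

The moment of inertia is (2/3)MR², giving k ≡ I/(MR²) = 2/3.
Since it rolls without slipping, ω = v/R and KE = ½Mv² + ½Iω² = ½(1+k)Mv² = (5/6)Mv².
Setting this equal to Mgh gives the vertical rise h = (1+k)v₀²/(2g) = 1.667×4.44²/(2×9.81) = 1.675 m.
The distance along the slope is d = h/sinθ = 1.675/sin19.4° ≈ 5.04 m.

d ≈ 5.04 m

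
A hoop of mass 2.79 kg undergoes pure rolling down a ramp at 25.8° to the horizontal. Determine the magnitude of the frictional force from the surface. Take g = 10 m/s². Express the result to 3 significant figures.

For this body I = MR², i.e. k = I/(MR²) = 1.
Along the incline Mg sinθ − f = Ma, and torque about the center fR = Iα = kMR²(a/R) gives f = kMa.
Combining, a = g sinθ/(1+k) and f = kMa = kMg sinθ/(1+k).
f = 1 × 2.79 × 10 × sin25.8° / 2 ≈ 6.07 N.

f ≈ 6.07 N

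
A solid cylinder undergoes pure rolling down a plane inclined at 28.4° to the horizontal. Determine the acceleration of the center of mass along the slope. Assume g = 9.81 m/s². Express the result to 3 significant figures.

For this body I = (1/2)MR², i.e. k = I/(MR²) = 0.5.
Along the incline Mg sinθ − f = Ma, and torque about the center fR = Iα = kMR²(a/R) gives f = kMa.
Eliminating f: Mg sinθ = (1+k)Ma, so a = g sinθ/(1+k) = 9.81 × sin28.4° / 1.5 ≈ 3.11 m/s².

a ≈ 3.11 m/s²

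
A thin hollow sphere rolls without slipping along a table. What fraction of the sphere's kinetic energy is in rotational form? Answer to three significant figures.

fraction ≈ 0.400

The moment of inertia is (2/3)MR², giving k ≡ I/(MR²) = 2/3.
With ω = v/R, KE_trans = ½Mv² and KE_rot = ½Iω² = ½kMv², so KE_total = ½(1+k)Mv².
The rotational fraction is therefore k/(1+k) = (2/3)/1.667 ≈ 0.400.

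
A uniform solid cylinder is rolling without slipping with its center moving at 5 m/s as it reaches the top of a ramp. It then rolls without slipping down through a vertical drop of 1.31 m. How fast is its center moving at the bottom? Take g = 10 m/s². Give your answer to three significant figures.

Here I = (1/2)MR², so the shape factor k = I/(MR²) = 0.5.
Since it rolls without slipping, ω = v/R and KE = ½Mv² + ½Iω² = ½(1+k)Mv² = (3/4)Mv².
Energy conservation: (3/4)Mv₀² + Mgh = (3/4)Mv², so v² = v₀² + 2gh/(1+k).
v = √(5² + 2×10×1.31/1.5) = √42.47 ≈ 6.52 m/s.

v ≈ 6.52 m/s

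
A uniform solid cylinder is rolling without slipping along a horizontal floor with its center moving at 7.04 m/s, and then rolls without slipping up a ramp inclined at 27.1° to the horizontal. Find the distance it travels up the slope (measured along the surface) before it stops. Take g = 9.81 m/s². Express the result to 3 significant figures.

Here I = (1/2)MR², so the shape factor k = I/(MR²) = 0.5.
Rolling without slipping gives ω = v/R, so the total kinetic energy is ½Mv² + ½Iω² = ½(1+k)Mv² = (3/4)Mv².
Setting this equal to Mgh gives the vertical rise h = (1+k)v₀²/(2g) = 1.5×7.04²/(2×9.81) = 3.789 m.
The distance along the slope is d = h/sinθ = 3.789/sin27.1° ≈ 8.32 m.

d ≈ 8.32 m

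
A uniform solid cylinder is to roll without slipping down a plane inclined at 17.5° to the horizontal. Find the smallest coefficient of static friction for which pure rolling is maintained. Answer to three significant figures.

The moment of inertia is (1/2)MR², giving k ≡ I/(MR²) = 0.5.
Translational: Mg sinθ − f = Ma. Rotational about the CM: fR = Iα = kMRa, so f = kMa.
These give a = g sinθ/(1+k) and the required friction f = kMg sinθ/(1+k).
The normal force is N = Mg cosθ, so μ_min = f/N = k tanθ/(1+k).
μ_min = 0.5 × tan17.5° / 1.5 ≈ 0.105.

μ_min ≈ 0.105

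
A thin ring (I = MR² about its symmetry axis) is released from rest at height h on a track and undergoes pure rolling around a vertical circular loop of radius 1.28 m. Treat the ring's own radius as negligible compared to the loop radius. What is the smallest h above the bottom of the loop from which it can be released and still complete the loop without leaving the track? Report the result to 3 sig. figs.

h_min ≈ 3.84 m

Here I = MR², so the shape factor k = I/(MR²) = 1.
At the top, contact is just lost when gravity alone supplies the centripetal force: Mg = Mv_top²/r, i.e. v_top² = gr.
With ω = v/R, the kinetic energy at speed v is ½(1+k)Mv² = Mv².
Energy conservation from release (height h) to the top (height 2r): Mgh = Mg(2r) + M·gr.
Thus h_min = 2r + (1+k)r/2 = r(2 + 2/2) = 1.28 × 3 ≈ 3.84 m.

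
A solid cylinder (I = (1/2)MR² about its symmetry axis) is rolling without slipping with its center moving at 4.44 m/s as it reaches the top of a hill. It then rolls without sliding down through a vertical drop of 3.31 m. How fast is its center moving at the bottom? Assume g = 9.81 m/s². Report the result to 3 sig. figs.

v ≈ 7.94 m/s

For this body I = (1/2)MR², i.e. k = I/(MR²) = 0.5.
The rolling condition ω = v/R makes the rotational term ½I(v/R)² = ½kMv², so KE_total = ½(1+k)Mv² = (3/4)Mv².
Energy conservation: (3/4)Mv₀² + Mgh = (3/4)Mv², so v² = v₀² + 2gh/(1+k).
v = √(4.44² + 2×9.81×3.31/1.5) = √63.01 ≈ 7.94 m/s.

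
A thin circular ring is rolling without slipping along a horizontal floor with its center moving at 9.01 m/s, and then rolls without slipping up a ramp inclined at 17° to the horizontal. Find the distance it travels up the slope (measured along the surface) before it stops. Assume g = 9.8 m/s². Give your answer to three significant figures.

With I = MR², the ratio k = I/(MR²) is 1.
Rolling without slipping gives ω = v/R, so the total kinetic energy is ½Mv² + ½Iω² = ½(1+k)Mv² = Mv².
Setting this equal to Mgh gives the vertical rise h = (1+k)v₀²/(2g) = 2×9.01²/(2×9.8) = 8.284 m.
Along the incline, d = h/sinθ = 8.284/sin17° ≈ 28.3 m.

d ≈ 28.3 m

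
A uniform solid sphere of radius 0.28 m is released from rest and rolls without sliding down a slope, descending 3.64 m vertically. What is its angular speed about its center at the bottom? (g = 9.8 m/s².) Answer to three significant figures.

The moment of inertia is (2/5)MR², giving k ≡ I/(MR²) = 0.4.
Rolling without slipping gives ω = v/R, so the total kinetic energy is ½Mv² + ½Iω² = ½(1+k)Mv² = (7/10)Mv².
Energy conservation Mgh = ½(1+k)Mv² gives v = √(2gh/(1+k)) = √(2 × 9.8 × 3.64 / 1.4) = 7.139 m/s.
The angular speed follows from ω = v/R = 7.139/0.28 ≈ 25.5 rad/s.

ω ≈ 25.5 rad/s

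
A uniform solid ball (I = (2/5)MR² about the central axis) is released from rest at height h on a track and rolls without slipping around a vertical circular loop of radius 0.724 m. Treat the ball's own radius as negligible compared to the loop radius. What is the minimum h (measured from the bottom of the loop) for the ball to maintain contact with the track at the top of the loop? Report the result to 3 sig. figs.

h_min ≈ 1.95 m

Here I = (2/5)MR², so the shape factor k = I/(MR²) = 0.4.
At the top, contact is just lost when gravity alone supplies the centripetal force: Mg = Mv_top²/r, i.e. v_top² = gr.
With ω = v/R, the kinetic energy at speed v is ½(1+k)Mv² = (7/10)Mv².
Energy conservation from release (height h) to the top (height 2r): Mgh = Mg(2r) + (7/10)M·gr.
Thus h_min = 2r + (1+k)r/2 = r(2 + 1.4/2) = 0.724 × 2.7 ≈ 1.95 m.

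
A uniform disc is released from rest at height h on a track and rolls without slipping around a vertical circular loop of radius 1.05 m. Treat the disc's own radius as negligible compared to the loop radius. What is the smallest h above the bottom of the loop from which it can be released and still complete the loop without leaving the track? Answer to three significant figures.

Here I = (1/2)MR², so the shape factor k = I/(MR²) = 0.5.
At the top of the loop, the minimum-contact condition is Mg = Mv_top²/r, so v_top² = gr.
With ω = v/R, the kinetic energy at speed v is ½(1+k)Mv² = (3/4)Mv².
Energy conservation from release (height h) to the top (height 2r): Mgh = Mg(2r) + (3/4)M·gr.
Thus h_min = 2r + (1+k)r/2 = r(2 + 1.5/2) = 1.05 × 2.75 ≈ 2.89 m.

h_min ≈ 2.89 m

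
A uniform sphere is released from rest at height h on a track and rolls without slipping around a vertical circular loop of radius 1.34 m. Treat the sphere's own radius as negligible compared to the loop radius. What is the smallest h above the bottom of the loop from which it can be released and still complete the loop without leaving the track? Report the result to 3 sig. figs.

With I = (2/5)MR², the ratio k = I/(MR²) is 0.4.
At the top, contact is just lost when gravity alone supplies the centripetal force: Mg = Mv_top²/r, i.e. v_top² = gr.
With ω = v/R, the kinetic energy at speed v is ½(1+k)Mv² = (7/10)Mv².
Energy conservation from release (height h) to the top (height 2r): Mgh = Mg(2r) + (7/10)M·gr.
Thus h_min = 2r + (1+k)r/2 = r(2 + 1.4/2) = 1.34 × 2.7 ≈ 3.62 m.

h_min ≈ 3.62 m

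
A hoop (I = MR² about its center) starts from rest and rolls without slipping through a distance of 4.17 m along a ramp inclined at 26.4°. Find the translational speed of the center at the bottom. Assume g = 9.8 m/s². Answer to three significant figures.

v ≈ 4.26 m/s

For this body I = MR², i.e. k = I/(MR²) = 1.
Rolling without slipping gives ω = v/R, so the total kinetic energy is ½Mv² + ½Iω² = ½(1+k)Mv² = Mv².
The vertical drop is h = L sinθ = 4.17 × sin26.4° = 1.854 m.
Setting Mgh = Mv² gives v = √(2gh/(1+k)) = √(2·9.8·1.854/2) ≈ 4.26 m/s.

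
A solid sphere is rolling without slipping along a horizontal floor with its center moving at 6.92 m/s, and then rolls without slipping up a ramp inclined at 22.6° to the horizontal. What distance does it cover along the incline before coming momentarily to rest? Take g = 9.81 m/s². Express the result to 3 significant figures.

Here I = (2/5)MR², so the shape factor k = I/(MR²) = 0.4.
The rolling condition ω = v/R makes the rotational term ½I(v/R)² = ½kMv², so KE_total = ½(1+k)Mv² = (7/10)Mv².
Setting this equal to Mgh gives the vertical rise h = (1+k)v₀²/(2g) = 1.4×6.92²/(2×9.81) = 3.417 m.
The distance along the slope is d = h/sinθ = 3.417/sin22.6° ≈ 8.89 m.

d ≈ 8.89 m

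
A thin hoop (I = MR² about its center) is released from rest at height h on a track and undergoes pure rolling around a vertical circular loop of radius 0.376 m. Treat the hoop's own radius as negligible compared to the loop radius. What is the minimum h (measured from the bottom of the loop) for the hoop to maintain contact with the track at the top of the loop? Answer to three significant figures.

For this body I = MR², i.e. k = I/(MR²) = 1.
At the top of the loop, the minimum-contact condition is Mg = Mv_top²/r, so v_top² = gr.
With ω = v/R, the kinetic energy at speed v is ½(1+k)Mv² = Mv².
Energy conservation from release (height h) to the top (height 2r): Mgh = Mg(2r) + M·gr.
Thus h_min = 2r + (1+k)r/2 = r(2 + 2/2) = 0.376 × 3 ≈ 1.13 m.

h_min ≈ 1.13 m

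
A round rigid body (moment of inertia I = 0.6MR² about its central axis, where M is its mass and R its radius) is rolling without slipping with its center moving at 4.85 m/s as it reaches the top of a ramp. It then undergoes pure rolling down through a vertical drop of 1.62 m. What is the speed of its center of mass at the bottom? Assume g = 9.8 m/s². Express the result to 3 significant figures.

Here I = 0.6MR², so the shape factor k = I/(MR²) = 0.6.
Rolling without slipping gives ω = v/R, so the total kinetic energy is ½Mv² + ½Iω² = ½(1+k)Mv² = (4/5)Mv².
Conserving energy between top and bottom: (4/5)Mv² = (4/5)Mv₀² + Mgh, hence v² = v₀² + 2gh/(1+k).
v = √(4.85² + 2×9.8×1.62/1.6) = √43.37 ≈ 6.59 m/s.

v ≈ 6.59 m/s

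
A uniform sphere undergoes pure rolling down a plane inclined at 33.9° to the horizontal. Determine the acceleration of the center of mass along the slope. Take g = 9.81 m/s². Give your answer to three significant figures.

a ≈ 3.91 m/s²

With I = (2/5)MR², the ratio k = I/(MR²) is 0.4.
Translational: Mg sinθ − f = Ma. Rotational about the CM: fR = Iα = kMRa, so f = kMa.
Eliminating f: Mg sinθ = (1+k)Ma, so a = g sinθ/(1+k) = 9.81 × sin33.9° / 1.4 ≈ 3.91 m/s².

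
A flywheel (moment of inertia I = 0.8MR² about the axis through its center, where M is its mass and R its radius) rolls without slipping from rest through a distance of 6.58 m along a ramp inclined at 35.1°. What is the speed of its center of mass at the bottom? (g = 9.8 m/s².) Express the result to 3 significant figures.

The moment of inertia is 0.8MR², giving k ≡ I/(MR²) = 0.8.
Since it rolls without slipping, ω = v/R and KE = ½Mv² + ½Iω² = ½(1+k)Mv² = (9/10)Mv².
The vertical drop is h = L sinθ = 6.58 × sin35.1° = 3.784 m.
Energy conservation: Mgh = (9/10)Mv², so v = √(2gh/(1+k)) = √(2 × 9.8 × 3.784 / 1.8) ≈ 6.42 m/s.

v ≈ 6.42 m/s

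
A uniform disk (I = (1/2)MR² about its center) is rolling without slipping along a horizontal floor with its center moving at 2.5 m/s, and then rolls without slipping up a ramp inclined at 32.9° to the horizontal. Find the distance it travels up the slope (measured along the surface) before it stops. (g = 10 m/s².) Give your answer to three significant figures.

d ≈ 0.863 m

For this body I = (1/2)MR², i.e. k = I/(MR²) = 0.5.
Since it rolls without slipping, ω = v/R and KE = ½Mv² + ½Iω² = ½(1+k)Mv² = (3/4)Mv².
Setting this equal to Mgh gives the vertical rise h = (1+k)v₀²/(2g) = 1.5×2.5²/(2×10) = 0.4688 m.
Along the incline, d = h/sinθ = 0.4688/sin32.9° ≈ 0.863 m.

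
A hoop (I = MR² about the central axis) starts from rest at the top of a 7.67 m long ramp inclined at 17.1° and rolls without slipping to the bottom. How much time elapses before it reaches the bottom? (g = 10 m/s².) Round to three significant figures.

t ≈ 3.23 s

For this body I = MR², i.e. k = I/(MR²) = 1.
Newton's second law down the slope: Mg sinθ − f = Ma. The torque equation fR = Iα (with α = a/R) gives f = kMa.
Hence a = g sinθ/(1+k) = 10×sin17.1°/2 = 1.47 m/s².
Starting from rest, L = ½at², so t = √(2L/a) = √(2×7.67/1.47) ≈ 3.23 s.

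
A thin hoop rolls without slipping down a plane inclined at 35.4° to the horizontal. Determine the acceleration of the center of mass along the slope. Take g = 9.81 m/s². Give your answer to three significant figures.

For this body I = MR², i.e. k = I/(MR²) = 1.
Newton's second law down the slope: Mg sinθ − f = Ma. The torque equation fR = Iα (with α = a/R) gives f = kMa.
Eliminating f: Mg sinθ = (1+k)Ma, so a = g sinθ/(1+k) = 9.81 × sin35.4° / 2 ≈ 2.84 m/s².

a ≈ 2.84 m/s²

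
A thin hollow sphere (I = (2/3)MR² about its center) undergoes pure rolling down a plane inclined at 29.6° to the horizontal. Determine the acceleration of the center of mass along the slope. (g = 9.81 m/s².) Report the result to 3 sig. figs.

For this body I = (2/3)MR², i.e. k = I/(MR²) = 2/3.
Along the incline Mg sinθ − f = Ma, and torque about the center fR = Iα = kMR²(a/R) gives f = kMa.
Eliminating f: Mg sinθ = (1+k)Ma, so a = g sinθ/(1+k) = 9.81 × sin29.6° / 1.667 ≈ 2.91 m/s².

a ≈ 2.91 m/s²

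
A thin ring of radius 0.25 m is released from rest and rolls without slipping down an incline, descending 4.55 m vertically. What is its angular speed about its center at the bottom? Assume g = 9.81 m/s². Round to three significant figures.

ω ≈ 26.7 rad/s

The moment of inertia is MR², giving k ≡ I/(MR²) = 1.
Pure rolling means v = ωR; then KE = ½Mv² + ½I(v/R)² = ½(1+k)Mv² = Mv².
Energy conservation Mgh = ½(1+k)Mv² gives v = √(2gh/(1+k)) = √(2 × 9.81 × 4.55 / 2) = 6.681 m/s.
The angular speed follows from ω = v/R = 6.681/0.25 ≈ 26.7 rad/s.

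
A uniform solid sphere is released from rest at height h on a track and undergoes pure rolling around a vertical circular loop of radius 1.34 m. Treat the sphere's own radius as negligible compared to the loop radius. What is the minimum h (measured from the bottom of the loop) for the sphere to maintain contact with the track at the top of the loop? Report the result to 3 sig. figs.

Here I = (2/5)MR², so the shape factor k = I/(MR²) = 0.4.
At the top, contact is just lost when gravity alone supplies the centripetal force: Mg = Mv_top²/r, i.e. v_top² = gr.
With ω = v/R, the kinetic energy at speed v is ½(1+k)Mv² = (7/10)Mv².
Energy conservation from release (height h) to the top (height 2r): Mgh = Mg(2r) + (7/10)M·gr.
Thus h_min = 2r + (1+k)r/2 = r(2 + 1.4/2) = 1.34 × 2.7 ≈ 3.62 m.

h_min ≈ 3.62 m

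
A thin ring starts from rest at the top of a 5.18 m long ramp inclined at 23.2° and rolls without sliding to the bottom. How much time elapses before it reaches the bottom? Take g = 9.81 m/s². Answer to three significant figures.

The moment of inertia is MR², giving k ≡ I/(MR²) = 1.
Translational: Mg sinθ − f = Ma. Rotational about the CM: fR = Iα = kMRa, so f = kMa.
Hence a = g sinθ/(1+k) = 9.81×sin23.2°/2 = 1.932 m/s².
With constant a from rest, t = √(2L/a) = √(2·5.18/1.932) ≈ 2.32 s.

t ≈ 2.32 s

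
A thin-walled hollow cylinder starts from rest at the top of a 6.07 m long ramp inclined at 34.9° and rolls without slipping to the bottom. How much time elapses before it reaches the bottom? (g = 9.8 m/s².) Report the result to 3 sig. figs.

t ≈ 2.08 s

Here I = MR², so the shape factor k = I/(MR²) = 1.
Translational: Mg sinθ − f = Ma. Rotational about the CM: fR = Iα = kMRa, so f = kMa.
Hence a = g sinθ/(1+k) = 9.8×sin34.9°/2 = 2.804 m/s².
With constant a from rest, t = √(2L/a) = √(2·6.07/2.804) ≈ 2.08 s.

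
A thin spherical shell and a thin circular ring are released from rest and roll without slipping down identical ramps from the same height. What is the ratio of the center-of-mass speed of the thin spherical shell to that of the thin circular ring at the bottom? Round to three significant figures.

Each satisfies Mgh = ½(1+k)Mv² with k = I/(MR²), so v ∝ 1/√(1+k).
For the thin spherical shell k = 2/3; for the thin circular ring k = 1.
v₁/v₂ = √((1+k₂)/(1+k₁)) = √(2/1.667) ≈ 1.10.

v_ratio ≈ 1.10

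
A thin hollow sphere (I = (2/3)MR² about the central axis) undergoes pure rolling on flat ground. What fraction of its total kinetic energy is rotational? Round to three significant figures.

fraction ≈ 0.400

With I = (2/3)MR², the ratio k = I/(MR²) is 2/3.
With ω = v/R, KE_trans = ½Mv² and KE_rot = ½Iω² = ½kMv², so KE_total = ½(1+k)Mv².
The rotational fraction is therefore k/(1+k) = (2/3)/1.667 ≈ 0.400.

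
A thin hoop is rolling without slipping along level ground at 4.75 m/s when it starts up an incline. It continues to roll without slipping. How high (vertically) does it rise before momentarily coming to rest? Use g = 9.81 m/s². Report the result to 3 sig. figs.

Here I = MR², so the shape factor k = I/(MR²) = 1.
Rolling without slipping gives ω = v/R, so the total kinetic energy is ½Mv² + ½Iω² = ½(1+k)Mv² = Mv².
At the top the kinetic energy is zero, so Mv₀² = Mgh.
Thus h = (1+k)v₀²/(2g) = 2 × 4.75² / (2 × 9.81) ≈ 2.30 m.

h ≈ 2.30 m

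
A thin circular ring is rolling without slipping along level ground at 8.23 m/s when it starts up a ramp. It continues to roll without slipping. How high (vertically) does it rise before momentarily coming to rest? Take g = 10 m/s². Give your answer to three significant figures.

h ≈ 6.77 m

The moment of inertia is MR², giving k ≡ I/(MR²) = 1.
Pure rolling means v = ωR; then KE = ½Mv² + ½I(v/R)² = ½(1+k)Mv² = Mv².
All of this converts to potential energy at the highest point: Mv₀² = Mgh.
Thus h = (1+k)v₀²/(2g) = 2 × 8.23² / (2 × 10) ≈ 6.77 m.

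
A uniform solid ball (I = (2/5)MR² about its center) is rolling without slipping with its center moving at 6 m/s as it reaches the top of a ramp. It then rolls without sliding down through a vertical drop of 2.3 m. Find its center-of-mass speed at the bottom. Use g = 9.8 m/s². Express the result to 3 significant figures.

Here I = (2/5)MR², so the shape factor k = I/(MR²) = 0.4.
The rolling condition ω = v/R makes the rotational term ½I(v/R)² = ½kMv², so KE_total = ½(1+k)Mv² = (7/10)Mv².
Conserving energy between top and bottom: (7/10)Mv² = (7/10)Mv₀² + Mgh, hence v² = v₀² + 2gh/(1+k).
v = √(6² + 2×9.8×2.3/1.4) = √68.2 ≈ 8.26 m/s.

v ≈ 8.26 m/s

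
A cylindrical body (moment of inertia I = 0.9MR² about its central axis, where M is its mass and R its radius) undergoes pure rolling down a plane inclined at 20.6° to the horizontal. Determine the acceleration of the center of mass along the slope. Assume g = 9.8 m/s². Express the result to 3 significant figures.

For this body I = 0.9MR², i.e. k = I/(MR²) = 0.9.
Along the incline Mg sinθ − f = Ma, and torque about the center fR = Iα = kMR²(a/R) gives f = kMa.
Eliminating f: Mg sinθ = (1+k)Ma, so a = g sinθ/(1+k) = 9.8 × sin20.6° / 1.9 ≈ 1.81 m/s².

a ≈ 1.81 m/s²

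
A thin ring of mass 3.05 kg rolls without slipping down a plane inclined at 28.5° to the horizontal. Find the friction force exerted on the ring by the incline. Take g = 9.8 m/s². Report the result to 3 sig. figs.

f ≈ 7.13 N

With I = MR², the ratio k = I/(MR²) is 1.
Newton's second law down the slope: Mg sinθ − f = Ma. The torque equation fR = Iα (with α = a/R) gives f = kMa.
Combining, a = g sinθ/(1+k) and f = kMa = kMg sinθ/(1+k).
f = 1 × 3.05 × 9.8 × sin28.5° / 2 ≈ 7.13 N.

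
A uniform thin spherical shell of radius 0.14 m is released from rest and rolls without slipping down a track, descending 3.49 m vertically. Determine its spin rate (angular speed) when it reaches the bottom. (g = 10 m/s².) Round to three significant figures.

The moment of inertia is (2/3)MR², giving k ≡ I/(MR²) = 2/3.
Since it rolls without slipping, ω = v/R and KE = ½Mv² + ½Iω² = ½(1+k)Mv² = (5/6)Mv².
Energy conservation Mgh = ½(1+k)Mv² gives v = √(2gh/(1+k)) = √(2 × 10 × 3.49 / 1.667) = 6.471 m/s.
The angular speed follows from ω = v/R = 6.471/0.14 ≈ 46.2 rad/s.

ω ≈ 46.2 rad/s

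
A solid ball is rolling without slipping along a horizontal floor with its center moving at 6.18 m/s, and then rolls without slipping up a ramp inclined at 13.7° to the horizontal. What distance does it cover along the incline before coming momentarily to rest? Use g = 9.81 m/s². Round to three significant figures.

With I = (2/5)MR², the ratio k = I/(MR²) is 0.4.
Pure rolling means v = ωR; then KE = ½Mv² + ½I(v/R)² = ½(1+k)Mv² = (7/10)Mv².
Setting this equal to Mgh gives the vertical rise h = (1+k)v₀²/(2g) = 1.4×6.18²/(2×9.81) = 2.725 m.
Along the incline, d = h/sinθ = 2.725/sin13.7° ≈ 11.5 m.

d ≈ 11.5 m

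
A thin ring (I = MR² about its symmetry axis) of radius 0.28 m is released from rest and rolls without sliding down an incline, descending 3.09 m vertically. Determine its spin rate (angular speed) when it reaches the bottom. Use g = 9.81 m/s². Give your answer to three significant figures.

ω ≈ 19.7 rad/s

The moment of inertia is MR², giving k ≡ I/(MR²) = 1.
Since it rolls without slipping, ω = v/R and KE = ½Mv² + ½Iω² = ½(1+k)Mv² = Mv².
Energy conservation Mgh = ½(1+k)Mv² gives v = √(2gh/(1+k)) = √(2 × 9.81 × 3.09 / 2) = 5.506 m/s.
The angular speed follows from ω = v/R = 5.506/0.28 ≈ 19.7 rad/s.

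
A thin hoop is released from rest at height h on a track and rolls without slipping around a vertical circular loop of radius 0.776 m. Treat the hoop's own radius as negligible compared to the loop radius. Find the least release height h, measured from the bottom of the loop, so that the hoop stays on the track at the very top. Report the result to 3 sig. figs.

The moment of inertia is MR², giving k ≡ I/(MR²) = 1.
At the top, contact is just lost when gravity alone supplies the centripetal force: Mg = Mv_top²/r, i.e. v_top² = gr.
With ω = v/R, the kinetic energy at speed v is ½(1+k)Mv² = Mv².
Energy conservation from release (height h) to the top (height 2r): Mgh = Mg(2r) + M·gr.
Thus h_min = 2r + (1+k)r/2 = r(2 + 2/2) = 0.776 × 3 ≈ 2.33 m.

h_min ≈ 2.33 m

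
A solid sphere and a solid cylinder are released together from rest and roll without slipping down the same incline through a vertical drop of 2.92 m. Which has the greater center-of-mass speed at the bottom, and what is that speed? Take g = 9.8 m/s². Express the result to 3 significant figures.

the solid sphere, at v ≈ 6.39 m/s

For rolling without slipping, Mgh = ½(1+k)Mv² where k = I/(MR²), so v = √(2gh/(1+k)).
Solid sphere: k = 0.4, giving v = √(2×9.8×2.92/1.4) = 6.394 m/s.
Solid cylinder: k = 0.5, giving v = √(2×9.8×2.92/1.5) = 6.177 m/s.
The smaller k wins: the solid sphere, at ≈ 6.39 m/s.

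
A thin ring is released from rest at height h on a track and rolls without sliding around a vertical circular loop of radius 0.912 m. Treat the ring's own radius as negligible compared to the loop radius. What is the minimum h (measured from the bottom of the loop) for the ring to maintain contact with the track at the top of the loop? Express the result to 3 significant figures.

h_min ≈ 2.74 m

The moment of inertia is MR², giving k ≡ I/(MR²) = 1.
At the top, contact is just lost when gravity alone supplies the centripetal force: Mg = Mv_top²/r, i.e. v_top² = gr.
With ω = v/R, the kinetic energy at speed v is ½(1+k)Mv² = Mv².
Energy conservation from release (height h) to the top (height 2r): Mgh = Mg(2r) + M·gr.
Thus h_min = 2r + (1+k)r/2 = r(2 + 2/2) = 0.912 × 3 ≈ 2.74 m.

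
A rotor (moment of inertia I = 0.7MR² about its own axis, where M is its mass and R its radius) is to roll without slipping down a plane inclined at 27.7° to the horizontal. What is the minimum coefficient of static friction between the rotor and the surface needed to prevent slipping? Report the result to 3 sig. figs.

μ_min ≈ 0.216

With I = 0.7MR², the ratio k = I/(MR²) is 0.7.
Newton's second law down the slope: Mg sinθ − f = Ma. The torque equation fR = Iα (with α = a/R) gives f = kMa.
These give a = g sinθ/(1+k) and the required friction f = kMg sinθ/(1+k).
With N = Mg cosθ, the no-slip condition f ≤ μN gives μ_min = f/N = k tanθ/(1+k).
μ_min = 0.7 × tan27.7° / 1.7 ≈ 0.216.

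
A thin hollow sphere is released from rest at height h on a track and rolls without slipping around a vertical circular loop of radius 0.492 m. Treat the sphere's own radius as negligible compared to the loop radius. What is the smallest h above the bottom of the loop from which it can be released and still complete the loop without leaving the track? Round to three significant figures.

For this body I = (2/3)MR², i.e. k = I/(MR²) = 2/3.
At the top, contact is just lost when gravity alone supplies the centripetal force: Mg = Mv_top²/r, i.e. v_top² = gr.
With ω = v/R, the kinetic energy at speed v is ½(1+k)Mv² = (5/6)Mv².
Energy conservation from release (height h) to the top (height 2r): Mgh = Mg(2r) + (5/6)M·gr.
Thus h_min = 2r + (1+k)r/2 = r(2 + 1.667/2) = 0.492 × 2.833 ≈ 1.39 m.

h_min ≈ 1.39 m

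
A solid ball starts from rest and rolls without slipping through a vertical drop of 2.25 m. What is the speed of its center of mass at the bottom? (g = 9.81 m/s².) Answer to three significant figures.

v ≈ 5.62 m/s

For this body I = (2/5)MR², i.e. k = I/(MR²) = 0.4.
Pure rolling means v = ωR; then KE = ½Mv² + ½I(v/R)² = ½(1+k)Mv² = (7/10)Mv².
Setting Mgh = (7/10)Mv² gives v = √(2gh/(1+k)) = √(2·9.81·2.25/1.4) ≈ 5.62 m/s.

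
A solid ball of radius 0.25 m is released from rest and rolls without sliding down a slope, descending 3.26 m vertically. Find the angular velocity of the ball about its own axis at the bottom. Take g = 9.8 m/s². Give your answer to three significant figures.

ω ≈ 27.0 rad/s

Here I = (2/5)MR², so the shape factor k = I/(MR²) = 0.4.
The rolling condition ω = v/R makes the rotational term ½I(v/R)² = ½kMv², so KE_total = ½(1+k)Mv² = (7/10)Mv².
Energy conservation Mgh = ½(1+k)Mv² gives v = √(2gh/(1+k)) = √(2 × 9.8 × 3.26 / 1.4) = 6.756 m/s.
The angular speed follows from ω = v/R = 6.756/0.25 ≈ 27.0 rad/s.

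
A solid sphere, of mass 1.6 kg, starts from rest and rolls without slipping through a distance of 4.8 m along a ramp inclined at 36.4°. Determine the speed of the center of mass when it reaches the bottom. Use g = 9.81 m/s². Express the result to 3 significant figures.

For this body I = (2/5)MR², i.e. k = I/(MR²) = 0.4.
Rolling without slipping gives ω = v/R, so the total kinetic energy is ½Mv² + ½Iω² = ½(1+k)Mv² = (7/10)Mv².
The vertical drop is h = L sinθ = 4.8 × sin36.4° = 2.848 m.
Energy conservation: Mgh = (7/10)Mv², so v = √(2gh/(1+k)) = √(2 × 9.81 × 2.848 / 1.4) ≈ 6.32 m/s.

v ≈ 6.32 m/s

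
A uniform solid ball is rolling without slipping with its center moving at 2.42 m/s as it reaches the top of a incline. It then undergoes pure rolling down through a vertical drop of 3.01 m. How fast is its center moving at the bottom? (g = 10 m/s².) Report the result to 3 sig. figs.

v ≈ 6.99 m/s

The moment of inertia is (2/5)MR², giving k ≡ I/(MR²) = 0.4.
Since it rolls without slipping, ω = v/R and KE = ½Mv² + ½Iω² = ½(1+k)Mv² = (7/10)Mv².
Conserving energy between top and bottom: (7/10)Mv² = (7/10)Mv₀² + Mgh, hence v² = v₀² + 2gh/(1+k).
v = √(2.42² + 2×10×3.01/1.4) = √48.86 ≈ 6.99 m/s.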